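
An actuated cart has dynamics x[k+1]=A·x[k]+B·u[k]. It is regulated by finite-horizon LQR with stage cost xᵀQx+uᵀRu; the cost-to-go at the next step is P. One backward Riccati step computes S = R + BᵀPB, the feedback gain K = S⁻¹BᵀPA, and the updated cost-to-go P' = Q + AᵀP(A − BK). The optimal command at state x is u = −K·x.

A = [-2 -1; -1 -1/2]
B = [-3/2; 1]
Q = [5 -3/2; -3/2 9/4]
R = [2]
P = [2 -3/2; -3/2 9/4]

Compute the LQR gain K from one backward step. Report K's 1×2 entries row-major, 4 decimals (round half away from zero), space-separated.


BᵀP = [-4.5000 4.5000]
S = R + BᵀPB = [2] + [11.2500] = [13.2500]
BᵀPA = [4.5000 2.2500]
K = S⁻¹·BᵀPA = [0.3396 0.1698]
A−BK = [-1.4906 -0.7453; -1.3396 -0.6698]
AᵀP(A−BK) = [2.7217 1.3608; 1.3608 0.6804]
P' = Q + AᵀP(A−BK) = [7.7217 -0.1392; -0.1392 2.9304]
tr(P') = 10.6521

0.3396 0.1698


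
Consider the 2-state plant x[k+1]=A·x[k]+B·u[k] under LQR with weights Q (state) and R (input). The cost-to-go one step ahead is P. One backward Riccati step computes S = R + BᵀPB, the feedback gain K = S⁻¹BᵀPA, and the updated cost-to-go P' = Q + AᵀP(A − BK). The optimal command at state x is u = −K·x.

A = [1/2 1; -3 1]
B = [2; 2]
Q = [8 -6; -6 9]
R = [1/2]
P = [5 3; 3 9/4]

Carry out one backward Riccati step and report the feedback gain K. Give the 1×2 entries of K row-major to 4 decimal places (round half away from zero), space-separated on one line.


BᵀP = [16.0000 10.5000]
S = R + BᵀPB = [1/2] + [53.0000] = [53.5000]
BᵀPA = [-23.5000 26.5000]
K = S⁻¹·BᵀPA = [-0.4393 0.4953]
A−BK = [1.3785 0.0093; -2.1215 0.0093]
AᵀP(A−BK) = [2.1776 -0.1098; -0.1098 0.1238]
P' = Q + AᵀP(A−BK) = [10.1776 -6.1098; -6.1098 9.1238]
tr(P') = 19.3014

-0.4393 0.4953


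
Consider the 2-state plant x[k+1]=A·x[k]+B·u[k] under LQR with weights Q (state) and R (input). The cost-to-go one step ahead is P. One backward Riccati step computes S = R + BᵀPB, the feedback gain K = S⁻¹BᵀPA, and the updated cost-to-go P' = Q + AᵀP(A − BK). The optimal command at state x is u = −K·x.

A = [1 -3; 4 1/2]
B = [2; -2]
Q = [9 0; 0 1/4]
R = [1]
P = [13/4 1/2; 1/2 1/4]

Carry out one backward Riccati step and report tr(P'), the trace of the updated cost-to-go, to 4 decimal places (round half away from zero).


19.1932

BᵀP = [5.5000 0.5000]
S = R + BᵀPB = [1] + [10.0000] = [11.0000]
BᵀPA = [7.5000 -16.2500]
K = S⁻¹·BᵀPA = [0.6818 -1.4773]
A−BK = [-0.3636 -0.0455; 5.3636 -2.4545]
AᵀP(A−BK) = [6.1364 -3.9205; -3.9205 3.8068]
P' = Q + AᵀP(A−BK) = [15.1364 -3.9205; -3.9205 4.0568]
tr(P') = 19.1932


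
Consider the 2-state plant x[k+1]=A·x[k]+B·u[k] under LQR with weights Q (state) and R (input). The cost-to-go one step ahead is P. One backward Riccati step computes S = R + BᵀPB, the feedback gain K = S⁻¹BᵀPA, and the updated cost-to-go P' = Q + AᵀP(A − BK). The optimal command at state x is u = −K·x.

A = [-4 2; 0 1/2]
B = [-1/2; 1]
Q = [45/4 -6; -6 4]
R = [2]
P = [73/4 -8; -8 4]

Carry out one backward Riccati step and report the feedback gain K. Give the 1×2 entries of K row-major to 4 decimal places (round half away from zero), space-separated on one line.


BᵀP = [-17.1250 8.0000]
S = R + BᵀPB = [2] + [16.5625] = [18.5625]
BᵀPA = [68.5000 -30.2500]
K = S⁻¹·BᵀPA = [3.6902 -1.6296]
A−BK = [-2.1549 1.1852; -3.6902 2.1296]
AᵀP(A−BK) = [39.2189 -18.3704; -18.3704 8.7037]
P' = Q + AᵀP(A−BK) = [50.4689 -24.3704; -24.3704 12.7037]
tr(P') = 63.1726

3.6902 -1.6296


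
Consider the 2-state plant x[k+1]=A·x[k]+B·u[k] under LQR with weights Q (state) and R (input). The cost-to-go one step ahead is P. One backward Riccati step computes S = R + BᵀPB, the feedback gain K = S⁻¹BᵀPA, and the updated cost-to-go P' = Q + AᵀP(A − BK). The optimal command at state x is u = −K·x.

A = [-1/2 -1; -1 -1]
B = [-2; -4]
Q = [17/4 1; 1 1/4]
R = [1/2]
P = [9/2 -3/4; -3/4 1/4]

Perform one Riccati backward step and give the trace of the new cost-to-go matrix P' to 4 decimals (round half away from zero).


4.8988

BᵀP = [-6.0000 0.5000]
S = R + BᵀPB = [1/2] + [10.0000] = [10.5000]
BᵀPA = [2.5000 5.5000]
K = S⁻¹·BᵀPA = [0.2381 0.5238]
A−BK = [-0.0238 0.0476; -0.0476 1.0952]
AᵀP(A−BK) = [0.0298 0.0655; 0.0655 0.3690]
P' = Q + AᵀP(A−BK) = [4.2798 1.0655; 1.0655 0.6190]
tr(P') = 4.8988


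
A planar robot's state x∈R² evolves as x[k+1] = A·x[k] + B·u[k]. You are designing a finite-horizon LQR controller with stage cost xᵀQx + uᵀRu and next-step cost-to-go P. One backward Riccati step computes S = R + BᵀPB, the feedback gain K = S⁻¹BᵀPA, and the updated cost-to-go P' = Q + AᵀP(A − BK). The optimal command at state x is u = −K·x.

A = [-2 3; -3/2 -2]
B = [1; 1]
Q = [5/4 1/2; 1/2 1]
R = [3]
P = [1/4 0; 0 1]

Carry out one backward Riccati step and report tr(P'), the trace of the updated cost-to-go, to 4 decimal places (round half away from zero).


BᵀP = [0.2500 1.0000]
S = R + BᵀPB = [3] + [1.2500] = [4.2500]
BᵀPA = [-2.0000 -1.2500]
K = S⁻¹·BᵀPA = [-0.4706 -0.2941]
A−BK = [-1.5294 3.2941; -1.0294 -1.7059]
AᵀP(A−BK) = [2.3088 0.9118; 0.9118 5.8824]
P' = Q + AᵀP(A−BK) = [3.5588 1.4118; 1.4118 6.8824]
tr(P') = 10.4412

10.4412


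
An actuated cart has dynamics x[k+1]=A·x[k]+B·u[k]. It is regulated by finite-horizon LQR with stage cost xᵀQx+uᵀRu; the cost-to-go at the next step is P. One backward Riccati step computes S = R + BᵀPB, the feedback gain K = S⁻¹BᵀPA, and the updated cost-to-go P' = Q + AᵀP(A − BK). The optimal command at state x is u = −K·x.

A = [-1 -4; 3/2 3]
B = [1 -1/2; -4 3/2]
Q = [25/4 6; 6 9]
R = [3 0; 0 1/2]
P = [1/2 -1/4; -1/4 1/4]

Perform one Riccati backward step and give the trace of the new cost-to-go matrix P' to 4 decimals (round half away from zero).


19.8360

BᵀP = [1.5000 -1.2500; -0.6250 0.5000]
S = R + BᵀPB = [3 0; 0 1/2] + [6.5000 -2.6250; -2.6250 1.0625] = [9.5000 -2.6250; -2.6250 1.5625]
BᵀPA = [-3.3750 -9.7500; 1.3750 4.0000]
K = S⁻¹·BᵀPA = [-0.2092 -0.5953; 0.5285 1.5599]
A−BK = [-0.5265 -2.6248; -0.1297 -1.7210]
AᵀP(A−BK) = [0.3797 1.2210; 1.2210 4.2063]
P' = Q + AᵀP(A−BK) = [6.6297 7.2210; 7.2210 13.2063]
tr(P') = 19.8360


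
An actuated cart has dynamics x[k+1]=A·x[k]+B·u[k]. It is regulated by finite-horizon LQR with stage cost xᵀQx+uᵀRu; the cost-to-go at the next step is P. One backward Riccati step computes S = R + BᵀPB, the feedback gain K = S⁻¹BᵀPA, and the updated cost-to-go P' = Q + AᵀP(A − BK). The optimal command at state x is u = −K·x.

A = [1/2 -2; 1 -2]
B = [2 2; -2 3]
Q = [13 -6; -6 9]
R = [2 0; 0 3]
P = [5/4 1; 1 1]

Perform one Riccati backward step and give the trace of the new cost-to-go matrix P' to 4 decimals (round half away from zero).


24.0087

BᵀP = [0.5000 0.0000; 5.5000 5.0000]
S = R + BᵀPB = [2 0; 0 3] + [1.0000 1.0000; 1.0000 26.0000] = [3.0000 1.0000; 1.0000 29.0000]
BᵀPA = [0.2500 -1.0000; 7.7500 -21.0000]
K = S⁻¹·BᵀPA = [-0.0058 -0.0930; 0.2674 -0.7209]
A−BK = [-0.0233 -0.3721; 0.1860 -0.0233]
AᵀP(A−BK) = [0.2413 -0.6395; -0.6395 1.7674]
P' = Q + AᵀP(A−BK) = [13.2413 -6.6395; -6.6395 10.7674]
tr(P') = 24.0087


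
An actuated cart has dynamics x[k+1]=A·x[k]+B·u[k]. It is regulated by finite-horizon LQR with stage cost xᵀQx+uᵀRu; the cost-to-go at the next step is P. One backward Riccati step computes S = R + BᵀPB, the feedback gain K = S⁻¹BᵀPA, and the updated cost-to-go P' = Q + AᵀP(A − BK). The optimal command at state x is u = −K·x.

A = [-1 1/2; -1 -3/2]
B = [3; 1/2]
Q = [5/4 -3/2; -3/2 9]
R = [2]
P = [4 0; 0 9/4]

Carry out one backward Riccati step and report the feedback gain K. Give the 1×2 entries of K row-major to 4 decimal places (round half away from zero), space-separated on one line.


BᵀP = [12.0000 1.1250]
S = R + BᵀPB = [2] + [36.5625] = [38.5625]
BᵀPA = [-13.1250 4.3125]
K = S⁻¹·BᵀPA = [-0.3404 0.1118]
A−BK = [0.0211 0.1645; -0.8298 -1.5559]
AᵀP(A−BK) = [1.7828 2.8428; 2.8428 5.5802]
P' = Q + AᵀP(A−BK) = [3.0328 1.3428; 1.3428 14.5802]
tr(P') = 17.6130

-0.3404 0.1118


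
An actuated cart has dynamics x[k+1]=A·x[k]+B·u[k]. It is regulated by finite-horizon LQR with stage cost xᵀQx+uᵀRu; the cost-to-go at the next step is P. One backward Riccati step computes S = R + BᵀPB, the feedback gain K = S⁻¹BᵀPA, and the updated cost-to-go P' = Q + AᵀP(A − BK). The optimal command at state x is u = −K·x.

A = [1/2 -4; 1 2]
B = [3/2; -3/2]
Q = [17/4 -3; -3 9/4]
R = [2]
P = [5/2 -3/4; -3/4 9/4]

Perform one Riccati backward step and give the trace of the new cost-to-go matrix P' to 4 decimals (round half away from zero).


18.7921

BᵀP = [4.8750 -4.5000]
S = R + BᵀPB = [2] + [14.0625] = [16.0625]
BᵀPA = [-2.0625 -28.5000]
K = S⁻¹·BᵀPA = [-0.1284 -1.7743]
A−BK = [0.6926 -1.3385; 0.8074 -0.6615]
AᵀP(A−BK) = [1.8602 -1.9095; -1.9095 10.4319]
P' = Q + AᵀP(A−BK) = [6.1102 -4.9095; -4.9095 12.6819]
tr(P') = 18.7921


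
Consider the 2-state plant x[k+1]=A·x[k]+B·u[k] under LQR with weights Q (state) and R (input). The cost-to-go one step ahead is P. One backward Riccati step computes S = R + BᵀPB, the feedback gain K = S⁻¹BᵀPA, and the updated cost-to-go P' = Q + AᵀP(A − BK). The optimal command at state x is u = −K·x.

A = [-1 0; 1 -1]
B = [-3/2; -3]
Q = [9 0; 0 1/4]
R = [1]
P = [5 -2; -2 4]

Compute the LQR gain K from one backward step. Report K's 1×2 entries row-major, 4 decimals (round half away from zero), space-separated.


BᵀP = [-1.5000 -9.0000]
S = R + BᵀPB = [1] + [29.2500] = [30.2500]
BᵀPA = [-7.5000 9.0000]
K = S⁻¹·BᵀPA = [-0.2479 0.2975]
A−BK = [-1.3719 0.4463; 0.2562 -0.1074]
AᵀP(A−BK) = [11.1405 -3.7686; -3.7686 1.3223]
P' = Q + AᵀP(A−BK) = [20.1405 -3.7686; -3.7686 1.5723]
tr(P') = 21.7128

-0.2479 0.2975


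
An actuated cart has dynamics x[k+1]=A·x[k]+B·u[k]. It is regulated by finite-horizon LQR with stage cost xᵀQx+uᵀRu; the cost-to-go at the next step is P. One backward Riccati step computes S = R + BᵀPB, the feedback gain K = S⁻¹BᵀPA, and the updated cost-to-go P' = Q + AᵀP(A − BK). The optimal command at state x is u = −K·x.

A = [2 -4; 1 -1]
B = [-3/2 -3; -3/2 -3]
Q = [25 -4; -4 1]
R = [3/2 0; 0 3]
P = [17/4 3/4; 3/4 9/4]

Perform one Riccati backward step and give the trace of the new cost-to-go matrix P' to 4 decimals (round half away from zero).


39.6081

BᵀP = [-7.5000 -4.5000; -15.0000 -9.0000]
S = R + BᵀPB = [3/2 0; 0 3] + [18.0000 36.0000; 36.0000 72.0000] = [19.5000 36.0000; 36.0000 75.0000]
BᵀPA = [-19.5000 34.5000; -39.0000 69.0000]
K = S⁻¹·BᵀPA = [-0.3514 0.6216; -0.3514 0.6216]
A−BK = [0.4189 -1.2027; -0.5811 1.7973]
AᵀP(A−BK) = [1.6959 -4.3851; -4.3851 11.9122]
P' = Q + AᵀP(A−BK) = [26.6959 -8.3851; -8.3851 12.9122]
tr(P') = 39.6081


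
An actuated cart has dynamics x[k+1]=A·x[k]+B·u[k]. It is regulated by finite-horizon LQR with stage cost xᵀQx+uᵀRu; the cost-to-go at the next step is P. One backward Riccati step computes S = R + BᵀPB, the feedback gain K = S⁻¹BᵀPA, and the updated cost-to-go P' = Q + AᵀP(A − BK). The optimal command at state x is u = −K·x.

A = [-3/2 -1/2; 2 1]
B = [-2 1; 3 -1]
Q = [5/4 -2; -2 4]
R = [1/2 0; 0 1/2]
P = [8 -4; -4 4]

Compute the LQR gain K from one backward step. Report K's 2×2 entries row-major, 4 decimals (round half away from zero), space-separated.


BᵀP = [-28.0000 20.0000; 12.0000 -8.0000]
S = R + BᵀPB = [1/2 0; 0 1/2] + [116.0000 -48.0000; -48.0000 20.0000] = [116.5000 -48.0000; -48.0000 20.5000]
BᵀPA = [82.0000 34.0000; -34.0000 -14.0000]
K = S⁻¹·BᵀPA = [0.5816 0.2967; -0.2967 0.0119]
A−BK = [-0.0401 0.0816; -0.0415 0.1217]
AᵀP(A−BK) = [0.2196 0.0712; 0.0712 0.0772]
P' = Q + AᵀP(A−BK) = [1.4696 -1.9288; -1.9288 4.0772]
tr(P') = 5.5467

0.5816 0.2967 -0.2967 0.0119


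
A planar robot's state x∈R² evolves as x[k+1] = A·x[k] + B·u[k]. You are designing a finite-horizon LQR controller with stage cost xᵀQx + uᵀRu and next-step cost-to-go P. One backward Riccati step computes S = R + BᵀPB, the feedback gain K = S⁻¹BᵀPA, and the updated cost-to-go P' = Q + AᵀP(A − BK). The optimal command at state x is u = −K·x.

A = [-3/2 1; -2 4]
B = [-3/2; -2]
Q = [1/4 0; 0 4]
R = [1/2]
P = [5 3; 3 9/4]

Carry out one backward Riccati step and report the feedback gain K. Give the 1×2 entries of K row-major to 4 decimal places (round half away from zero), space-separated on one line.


BᵀP = [-13.5000 -9.0000]
S = R + BᵀPB = [1/2] + [38.2500] = [38.7500]
BᵀPA = [38.2500 -49.5000]
K = S⁻¹·BᵀPA = [0.9871 -1.2774]
A−BK = [-0.0194 -0.9161; -0.0258 1.4452]
AᵀP(A−BK) = [0.4935 -0.6387; -0.6387 1.7677]
P' = Q + AᵀP(A−BK) = [0.7435 -0.6387; -0.6387 5.7677]
tr(P') = 6.5113

0.9871 -1.2774


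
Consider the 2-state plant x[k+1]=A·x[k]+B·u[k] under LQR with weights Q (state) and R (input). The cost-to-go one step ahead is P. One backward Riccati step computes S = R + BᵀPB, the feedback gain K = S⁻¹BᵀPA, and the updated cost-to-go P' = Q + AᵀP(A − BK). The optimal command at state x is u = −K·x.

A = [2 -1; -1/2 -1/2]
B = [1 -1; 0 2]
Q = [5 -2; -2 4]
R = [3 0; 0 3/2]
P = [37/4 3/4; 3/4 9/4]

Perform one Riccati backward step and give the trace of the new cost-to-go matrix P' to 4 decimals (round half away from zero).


BᵀP = [9.2500 0.7500; -7.7500 3.7500]
S = R + BᵀPB = [3 0; 0 3/2] + [9.2500 -7.7500; -7.7500 15.2500] = [12.2500 -7.7500; -7.7500 16.7500]
BᵀPA = [18.1250 -9.6250; -17.3750 5.8750]
K = S⁻¹·BᵀPA = [1.1641 -0.7972; -0.4987 -0.0181]
A−BK = [0.3372 -0.2209; 0.4974 -0.4638]
AᵀP(A−BK) = [6.2984 -4.1783; -4.1783 2.9961]
P' = Q + AᵀP(A−BK) = [11.2984 -6.1783; -6.1783 6.9961]
tr(P') = 18.2946

18.2946


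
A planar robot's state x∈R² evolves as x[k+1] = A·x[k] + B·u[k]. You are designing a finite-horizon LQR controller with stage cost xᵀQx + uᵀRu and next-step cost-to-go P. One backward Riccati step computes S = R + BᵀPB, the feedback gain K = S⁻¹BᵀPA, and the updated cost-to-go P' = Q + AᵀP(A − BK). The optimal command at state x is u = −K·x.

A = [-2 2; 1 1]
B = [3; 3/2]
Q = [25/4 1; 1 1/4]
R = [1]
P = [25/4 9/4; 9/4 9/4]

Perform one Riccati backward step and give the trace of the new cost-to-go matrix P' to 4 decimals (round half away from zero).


BᵀP = [22.1250 10.1250]
S = R + BᵀPB = [1] + [81.5625] = [82.5625]
BᵀPA = [-34.1250 54.3750]
K = S⁻¹·BᵀPA = [-0.4133 0.6586]
A−BK = [-0.7600 0.0242; 1.6200 0.0121]
AᵀP(A−BK) = [4.1453 -0.2755; -0.2755 0.4391]
P' = Q + AᵀP(A−BK) = [10.3953 0.7245; 0.7245 0.6891]
tr(P') = 11.0844

11.0844


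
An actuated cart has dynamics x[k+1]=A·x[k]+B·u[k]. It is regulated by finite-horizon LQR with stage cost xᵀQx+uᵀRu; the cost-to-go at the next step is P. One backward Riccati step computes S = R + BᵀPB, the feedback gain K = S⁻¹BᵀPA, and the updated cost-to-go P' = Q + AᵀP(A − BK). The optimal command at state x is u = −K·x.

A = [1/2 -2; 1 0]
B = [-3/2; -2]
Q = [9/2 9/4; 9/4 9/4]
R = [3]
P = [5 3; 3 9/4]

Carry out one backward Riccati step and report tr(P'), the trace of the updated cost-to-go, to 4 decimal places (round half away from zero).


9.5636

BᵀP = [-13.5000 -9.0000]
S = R + BᵀPB = [3] + [38.2500] = [41.2500]
BᵀPA = [-15.7500 27.0000]
K = S⁻¹·BᵀPA = [-0.3818 0.6545]
A−BK = [-0.0727 -1.0182; 0.2364 1.3091]
AᵀP(A−BK) = [0.4864 -0.6909; -0.6909 2.3273]
P' = Q + AᵀP(A−BK) = [4.9864 1.5591; 1.5591 4.5773]
tr(P') = 9.5636


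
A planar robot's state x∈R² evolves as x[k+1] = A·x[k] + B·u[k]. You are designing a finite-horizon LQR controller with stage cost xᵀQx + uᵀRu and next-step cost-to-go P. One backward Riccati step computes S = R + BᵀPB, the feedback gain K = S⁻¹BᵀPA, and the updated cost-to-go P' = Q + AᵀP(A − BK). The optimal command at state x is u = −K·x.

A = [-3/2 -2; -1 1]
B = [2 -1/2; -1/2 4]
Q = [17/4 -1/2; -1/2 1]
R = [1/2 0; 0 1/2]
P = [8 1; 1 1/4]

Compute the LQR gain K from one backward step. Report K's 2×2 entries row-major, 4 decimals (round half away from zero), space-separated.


BᵀP = [15.5000 1.8750; 0.0000 0.5000]
S = R + BᵀPB = [1/2 0; 0 1/2] + [30.0625 -0.2500; -0.2500 2.0000] = [30.5625 -0.2500; -0.2500 2.5000]
BᵀPA = [-25.1250 -29.1250; -0.5000 0.5000]
K = S⁻¹·BᵀPA = [-0.8244 -0.9521; -0.2824 0.1048]
A−BK = [0.0076 -0.0434; -0.2824 0.1048]
AᵀP(A−BK) = [0.3958 0.3807; 0.3807 0.4675]
P' = Q + AᵀP(A−BK) = [4.6458 -0.1193; -0.1193 1.4675]
tr(P') = 6.1133

-0.8244 -0.9521 -0.2824 0.1048


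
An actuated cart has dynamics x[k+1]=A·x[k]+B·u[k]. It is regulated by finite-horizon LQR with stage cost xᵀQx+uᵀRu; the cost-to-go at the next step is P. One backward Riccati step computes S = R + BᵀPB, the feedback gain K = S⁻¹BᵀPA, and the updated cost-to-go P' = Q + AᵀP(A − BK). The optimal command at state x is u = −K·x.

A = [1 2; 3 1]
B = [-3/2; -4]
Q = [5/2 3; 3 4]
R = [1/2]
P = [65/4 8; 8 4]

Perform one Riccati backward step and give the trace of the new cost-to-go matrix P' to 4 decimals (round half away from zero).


7.2263

BᵀP = [-56.3750 -28.0000]
S = R + BᵀPB = [1/2] + [196.5625] = [197.0625]
BᵀPA = [-140.3750 -140.7500]
K = S⁻¹·BᵀPA = [-0.7123 -0.7142]
A−BK = [-0.0685 0.9286; 0.1507 -1.8570]
AᵀP(A−BK) = [0.2556 0.2385; 0.2385 0.4707]
P' = Q + AᵀP(A−BK) = [2.7556 3.2385; 3.2385 4.4707]
tr(P') = 7.2263


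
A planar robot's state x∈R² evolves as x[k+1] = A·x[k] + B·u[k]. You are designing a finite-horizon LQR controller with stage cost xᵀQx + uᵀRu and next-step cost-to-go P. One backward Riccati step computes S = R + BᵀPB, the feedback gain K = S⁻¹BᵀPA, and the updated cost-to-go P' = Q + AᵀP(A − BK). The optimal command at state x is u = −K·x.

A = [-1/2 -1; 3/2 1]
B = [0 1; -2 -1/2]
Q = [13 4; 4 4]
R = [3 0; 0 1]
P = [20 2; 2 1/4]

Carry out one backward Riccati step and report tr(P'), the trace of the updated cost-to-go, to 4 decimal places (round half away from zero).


BᵀP = [-4.0000 -0.5000; 19.0000 1.8750]
S = R + BᵀPB = [3 0; 0 1] + [1.0000 -3.7500; -3.7500 18.0625] = [4.0000 -3.7500; -3.7500 19.0625]
BᵀPA = [1.2500 3.5000; -6.6875 -17.1250]
K = S⁻¹·BᵀPA = [-0.0201 0.0402; -0.3548 -0.8905]
A−BK = [-0.1452 -0.1095; 1.2824 0.6352]
AᵀP(A−BK) = [0.2151 0.3698; 0.3698 0.8603]
P' = Q + AᵀP(A−BK) = [13.2151 4.3698; 4.3698 4.8603]
tr(P') = 18.0754

18.0754


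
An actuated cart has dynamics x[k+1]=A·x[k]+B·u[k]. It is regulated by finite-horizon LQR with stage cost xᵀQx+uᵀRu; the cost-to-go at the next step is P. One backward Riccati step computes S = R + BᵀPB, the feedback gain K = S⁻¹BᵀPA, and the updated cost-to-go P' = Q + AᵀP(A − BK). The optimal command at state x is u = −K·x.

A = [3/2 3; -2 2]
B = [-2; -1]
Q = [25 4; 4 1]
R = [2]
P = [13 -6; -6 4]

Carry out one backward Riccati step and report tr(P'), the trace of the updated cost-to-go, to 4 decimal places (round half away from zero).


49.0735

BᵀP = [-20.0000 8.0000]
S = R + BᵀPB = [2] + [32.0000] = [34.0000]
BᵀPA = [-46.0000 -44.0000]
K = S⁻¹·BᵀPA = [-1.3529 -1.2941]
A−BK = [-1.2059 0.4118; -3.3529 0.7059]
AᵀP(A−BK) = [19.0147 0.9706; 0.9706 4.0588]
P' = Q + AᵀP(A−BK) = [44.0147 4.9706; 4.9706 5.0588]
tr(P') = 49.0735


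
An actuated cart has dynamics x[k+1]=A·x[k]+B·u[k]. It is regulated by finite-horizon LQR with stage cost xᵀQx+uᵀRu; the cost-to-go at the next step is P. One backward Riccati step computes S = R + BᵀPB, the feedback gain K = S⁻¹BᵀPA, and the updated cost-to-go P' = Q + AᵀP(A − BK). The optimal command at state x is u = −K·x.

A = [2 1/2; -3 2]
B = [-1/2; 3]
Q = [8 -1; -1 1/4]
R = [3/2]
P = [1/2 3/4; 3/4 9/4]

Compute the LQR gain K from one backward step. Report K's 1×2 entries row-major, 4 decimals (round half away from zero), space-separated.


BᵀP = [2.0000 6.3750]
S = R + BᵀPB = [3/2] + [18.1250] = [19.6250]
BᵀPA = [-15.1250 13.7500]
K = S⁻¹·BᵀPA = [-0.7707 0.7006]
A−BK = [1.6146 0.8503; -0.6879 -0.1019]
AᵀP(A−BK) = [1.5932 -0.5279; -0.5279 0.9912]
P' = Q + AᵀP(A−BK) = [9.5932 -1.5279; -1.5279 1.2412]
tr(P') = 10.8344

-0.7707 0.7006


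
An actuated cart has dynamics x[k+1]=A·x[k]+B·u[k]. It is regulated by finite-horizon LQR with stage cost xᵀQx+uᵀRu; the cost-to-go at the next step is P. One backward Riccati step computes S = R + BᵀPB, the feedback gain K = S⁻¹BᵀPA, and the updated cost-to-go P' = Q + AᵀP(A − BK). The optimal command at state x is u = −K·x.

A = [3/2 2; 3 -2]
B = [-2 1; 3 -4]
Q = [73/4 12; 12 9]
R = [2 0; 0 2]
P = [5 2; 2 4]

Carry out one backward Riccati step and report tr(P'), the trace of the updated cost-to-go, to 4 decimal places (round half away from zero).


40.7361

BᵀP = [-4.0000 8.0000; -3.0000 -14.0000]
S = R + BᵀPB = [2 0; 0 2] + [32.0000 -36.0000; -36.0000 53.0000] = [34.0000 -36.0000; -36.0000 55.0000]
BᵀPA = [18.0000 -24.0000; -46.5000 22.0000]
K = S⁻¹·BᵀPA = [-1.1916 -0.9199; -1.6254 -0.2021]
A−BK = [0.7422 0.3624; 0.0732 -0.0488]
AᵀP(A−BK) = [11.1167 4.1603; 4.1603 2.3693]
P' = Q + AᵀP(A−BK) = [29.3667 16.1603; 16.1603 11.3693]
tr(P') = 40.7361


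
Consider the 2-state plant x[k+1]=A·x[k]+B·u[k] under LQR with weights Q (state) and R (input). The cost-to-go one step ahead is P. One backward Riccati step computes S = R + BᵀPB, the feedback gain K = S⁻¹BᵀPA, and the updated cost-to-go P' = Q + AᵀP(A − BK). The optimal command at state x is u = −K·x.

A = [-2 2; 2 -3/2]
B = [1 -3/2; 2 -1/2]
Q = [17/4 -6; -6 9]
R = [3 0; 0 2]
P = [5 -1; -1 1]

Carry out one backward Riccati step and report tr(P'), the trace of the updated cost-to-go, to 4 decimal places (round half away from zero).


BᵀP = [3.0000 1.0000; -7.0000 1.0000]
S = R + BᵀPB = [3 0; 0 2] + [5.0000 -5.0000; -5.0000 10.0000] = [8.0000 -5.0000; -5.0000 12.0000]
BᵀPA = [-4.0000 4.5000; 16.0000 -15.5000]
K = S⁻¹·BᵀPA = [0.4507 -0.3310; 1.5211 -1.4296]
A−BK = [-0.1690 0.1866; 1.8592 -1.5528]
AᵀP(A−BK) = [9.4648 -8.4507; -8.4507 7.5810]
P' = Q + AᵀP(A−BK) = [13.7148 -14.4507; -14.4507 16.5810]
tr(P') = 30.2958

30.2958


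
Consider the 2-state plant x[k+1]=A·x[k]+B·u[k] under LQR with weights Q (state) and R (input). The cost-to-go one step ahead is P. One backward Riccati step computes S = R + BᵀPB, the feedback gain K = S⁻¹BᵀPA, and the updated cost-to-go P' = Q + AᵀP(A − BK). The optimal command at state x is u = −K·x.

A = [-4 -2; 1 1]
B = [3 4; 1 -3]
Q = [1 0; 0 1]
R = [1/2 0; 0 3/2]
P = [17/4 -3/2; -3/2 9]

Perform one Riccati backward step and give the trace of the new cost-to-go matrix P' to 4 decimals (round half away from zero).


BᵀP = [11.2500 4.5000; 21.5000 -33.0000]
S = R + BᵀPB = [1/2 0; 0 3/2] + [38.2500 31.5000; 31.5000 185.0000] = [38.7500 31.5000; 31.5000 186.5000]
BᵀPA = [-40.5000 -18.0000; -119.0000 -76.0000]
K = S⁻¹·BᵀPA = [-0.6103 -0.1545; -0.5350 -0.3814]
A−BK = [-0.0292 -0.0109; 0.0053 0.0102]
AᵀP(A−BK) = [0.6199 0.3556; 0.3556 0.2319]
P' = Q + AᵀP(A−BK) = [1.6199 0.3556; 0.3556 1.2319]
tr(P') = 2.8518

2.8518


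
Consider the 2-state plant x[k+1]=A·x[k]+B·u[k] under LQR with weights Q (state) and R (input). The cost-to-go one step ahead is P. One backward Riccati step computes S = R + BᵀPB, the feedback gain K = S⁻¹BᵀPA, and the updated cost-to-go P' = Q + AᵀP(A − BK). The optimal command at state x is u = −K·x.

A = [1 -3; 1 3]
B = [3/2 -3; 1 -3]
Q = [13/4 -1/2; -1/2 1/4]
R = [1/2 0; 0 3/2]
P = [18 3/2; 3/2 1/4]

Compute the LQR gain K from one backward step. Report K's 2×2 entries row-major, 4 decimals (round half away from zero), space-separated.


BᵀP = [28.5000 2.5000; -58.5000 -5.2500]
S = R + BᵀPB = [1/2 0; 0 3/2] + [45.2500 -93.0000; -93.0000 191.2500] = [45.7500 -93.0000; -93.0000 192.7500]
BᵀPA = [31.0000 -78.0000; -63.7500 159.7500]
K = S⁻¹·BᵀPA = [0.2746 -1.0498; -0.1982 0.3223]
A−BK = [-0.0066 -0.4585; 0.1307 5.0166]
AᵀP(A−BK) = [0.0991 -0.1611; -0.1611 3.8821]
P' = Q + AᵀP(A−BK) = [3.3491 -0.6611; -0.6611 4.1321]
tr(P') = 7.4812

0.2746 -1.0498 -0.1982 0.3223


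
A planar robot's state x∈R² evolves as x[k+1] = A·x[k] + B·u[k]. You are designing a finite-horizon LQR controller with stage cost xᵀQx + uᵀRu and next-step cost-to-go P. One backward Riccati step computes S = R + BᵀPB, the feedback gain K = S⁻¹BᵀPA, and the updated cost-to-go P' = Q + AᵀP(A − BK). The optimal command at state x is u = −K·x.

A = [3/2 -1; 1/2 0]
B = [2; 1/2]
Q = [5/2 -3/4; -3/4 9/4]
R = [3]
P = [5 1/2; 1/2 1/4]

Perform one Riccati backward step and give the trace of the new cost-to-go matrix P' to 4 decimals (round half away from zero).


BᵀP = [10.2500 1.1250]
S = R + BᵀPB = [3] + [21.0625] = [24.0625]
BᵀPA = [15.9375 -10.2500]
K = S⁻¹·BᵀPA = [0.6623 -0.4260]
A−BK = [0.1753 -0.1481; 0.1688 0.2130]
AᵀP(A−BK) = [1.5065 -0.9610; -0.9610 0.6338]
P' = Q + AᵀP(A−BK) = [4.0065 -1.7110; -1.7110 2.8838]
tr(P') = 6.8903

6.8903


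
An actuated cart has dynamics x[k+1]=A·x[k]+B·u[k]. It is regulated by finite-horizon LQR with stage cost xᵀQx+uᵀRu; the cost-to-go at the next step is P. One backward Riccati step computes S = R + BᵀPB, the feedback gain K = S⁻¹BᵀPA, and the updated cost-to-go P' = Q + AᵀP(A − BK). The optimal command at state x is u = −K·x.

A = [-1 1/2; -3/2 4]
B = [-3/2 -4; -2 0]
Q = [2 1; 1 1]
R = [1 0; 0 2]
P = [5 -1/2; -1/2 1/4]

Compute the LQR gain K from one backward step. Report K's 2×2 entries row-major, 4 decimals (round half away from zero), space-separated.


0.3663 -0.8055 0.0912 0.2310

BᵀP = [-6.5000 0.2500; -20.0000 2.0000]
S = R + BᵀPB = [1 0; 0 2] + [9.2500 26.0000; 26.0000 80.0000] = [10.2500 26.0000; 26.0000 82.0000]
BᵀPA = [6.1250 -2.2500; 17.0000 -2.0000]
K = S⁻¹·BᵀPA = [0.3663 -0.8055; 0.0912 0.2310]
A−BK = [-0.0859 0.2158; -0.7675 2.3891]
AᵀP(A−BK) = [0.2690 -0.6185; -0.6185 1.8997]
P' = Q + AᵀP(A−BK) = [2.2690 0.3815; 0.3815 2.8997]
tr(P') = 5.1687


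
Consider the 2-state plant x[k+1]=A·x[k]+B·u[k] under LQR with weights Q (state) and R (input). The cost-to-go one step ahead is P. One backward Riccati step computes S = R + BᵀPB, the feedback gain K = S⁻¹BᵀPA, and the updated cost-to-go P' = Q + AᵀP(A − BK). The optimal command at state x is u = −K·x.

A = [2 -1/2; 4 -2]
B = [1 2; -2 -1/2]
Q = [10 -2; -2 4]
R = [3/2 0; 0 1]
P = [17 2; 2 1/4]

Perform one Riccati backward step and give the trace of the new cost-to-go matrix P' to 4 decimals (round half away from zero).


BᵀP = [13.0000 1.5000; 33.0000 3.8750]
S = R + BᵀPB = [3/2 0; 0 1] + [10.0000 25.2500; 25.2500 64.0625] = [11.5000 25.2500; 25.2500 65.0625]
BᵀPA = [32.0000 -9.5000; 81.5000 -24.2500]
K = S⁻¹·BᵀPA = [0.2180 -0.0522; 1.1680 -0.3524]
A−BK = [-0.5541 0.2571; 5.0201 -2.2807]
AᵀP(A−BK) = [1.8289 -0.6041; -0.6041 0.2069]
P' = Q + AᵀP(A−BK) = [11.8289 -2.6041; -2.6041 4.2069]
tr(P') = 16.0358

16.0358


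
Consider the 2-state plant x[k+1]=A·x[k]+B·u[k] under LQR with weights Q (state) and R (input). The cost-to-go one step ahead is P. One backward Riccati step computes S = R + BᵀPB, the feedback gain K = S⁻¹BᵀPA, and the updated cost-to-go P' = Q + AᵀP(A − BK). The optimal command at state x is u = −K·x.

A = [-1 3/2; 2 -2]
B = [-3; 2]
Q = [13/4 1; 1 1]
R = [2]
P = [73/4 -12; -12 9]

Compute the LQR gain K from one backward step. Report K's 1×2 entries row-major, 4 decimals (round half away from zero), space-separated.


BᵀP = [-78.7500 54.0000]
S = R + BᵀPB = [2] + [344.2500] = [346.2500]
BᵀPA = [186.7500 -226.1250]
K = S⁻¹·BᵀPA = [0.5394 -0.6531]
A−BK = [0.6181 -0.4592; 0.9213 -0.6939]
AᵀP(A−BK) = [1.5264 -1.4144; -1.4144 1.3874]
P' = Q + AᵀP(A−BK) = [4.7764 -0.4144; -0.4144 2.3874]
tr(P') = 7.1637

0.5394 -0.6531


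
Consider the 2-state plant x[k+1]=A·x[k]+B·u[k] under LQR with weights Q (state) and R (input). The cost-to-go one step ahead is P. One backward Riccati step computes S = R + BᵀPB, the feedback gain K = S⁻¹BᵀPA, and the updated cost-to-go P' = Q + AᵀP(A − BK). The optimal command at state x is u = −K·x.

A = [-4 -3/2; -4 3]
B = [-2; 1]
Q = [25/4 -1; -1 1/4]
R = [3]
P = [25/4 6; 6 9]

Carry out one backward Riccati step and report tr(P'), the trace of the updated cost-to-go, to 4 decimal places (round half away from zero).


BᵀP = [-6.5000 -3.0000]
S = R + BᵀPB = [3] + [10.0000] = [13.0000]
BᵀPA = [38.0000 0.7500]
K = S⁻¹·BᵀPA = [2.9231 0.0577]
A−BK = [1.8462 -1.3846; -6.9231 2.9423]
AᵀP(A−BK) = [324.9231 -108.6923; -108.6923 41.0192]
P' = Q + AᵀP(A−BK) = [331.1731 -109.6923; -109.6923 41.2692]
tr(P') = 372.4423

372.4423


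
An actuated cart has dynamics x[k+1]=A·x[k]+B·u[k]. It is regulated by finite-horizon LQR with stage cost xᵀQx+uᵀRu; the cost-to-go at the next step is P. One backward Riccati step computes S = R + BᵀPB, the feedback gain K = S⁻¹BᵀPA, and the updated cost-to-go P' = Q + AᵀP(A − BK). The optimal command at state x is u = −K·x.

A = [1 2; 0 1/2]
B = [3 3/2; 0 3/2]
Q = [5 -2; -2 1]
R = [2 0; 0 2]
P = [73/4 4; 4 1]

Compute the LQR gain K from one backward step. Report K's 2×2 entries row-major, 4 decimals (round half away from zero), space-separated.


BᵀP = [54.7500 12.0000; 33.3750 7.5000]
S = R + BᵀPB = [2 0; 0 2] + [164.2500 100.1250; 100.1250 61.3125] = [166.2500 100.1250; 100.1250 63.3125]
BᵀPA = [54.7500 115.5000; 33.3750 70.5000]
K = S⁻¹·BᵀPA = [0.2490 0.5069; 0.1333 0.3119]
A−BK = [0.0529 0.0115; -0.2000 0.0321]
AᵀP(A−BK) = [0.1660 0.3379; 0.3379 0.7148]
P' = Q + AᵀP(A−BK) = [5.1660 -1.6621; -1.6621 1.7148]
tr(P') = 6.8809

0.2490 0.5069 0.1333 0.3119


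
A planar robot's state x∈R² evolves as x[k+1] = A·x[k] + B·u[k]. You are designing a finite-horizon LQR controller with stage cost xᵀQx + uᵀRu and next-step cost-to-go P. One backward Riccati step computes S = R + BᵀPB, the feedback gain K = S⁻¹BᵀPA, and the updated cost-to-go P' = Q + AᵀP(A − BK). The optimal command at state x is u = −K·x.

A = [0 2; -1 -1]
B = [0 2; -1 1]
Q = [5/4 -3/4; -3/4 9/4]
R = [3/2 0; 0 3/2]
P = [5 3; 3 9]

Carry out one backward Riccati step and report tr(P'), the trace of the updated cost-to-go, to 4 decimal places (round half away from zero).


BᵀP = [-3.0000 -9.0000; 13.0000 15.0000]
S = R + BᵀPB = [3/2 0; 0 3/2] + [9.0000 -15.0000; -15.0000 41.0000] = [10.5000 -15.0000; -15.0000 42.5000]
BᵀPA = [9.0000 3.0000; -15.0000 11.0000]
K = S⁻¹·BᵀPA = [0.7119 1.3220; -0.1017 0.7254]
A−BK = [0.2034 0.5492; -0.1864 -0.4034]
AᵀP(A−BK) = [1.0678 1.9831; 1.9831 5.0542]
P' = Q + AᵀP(A−BK) = [2.3178 1.2331; 1.2331 7.3042]
tr(P') = 9.6220

9.6220


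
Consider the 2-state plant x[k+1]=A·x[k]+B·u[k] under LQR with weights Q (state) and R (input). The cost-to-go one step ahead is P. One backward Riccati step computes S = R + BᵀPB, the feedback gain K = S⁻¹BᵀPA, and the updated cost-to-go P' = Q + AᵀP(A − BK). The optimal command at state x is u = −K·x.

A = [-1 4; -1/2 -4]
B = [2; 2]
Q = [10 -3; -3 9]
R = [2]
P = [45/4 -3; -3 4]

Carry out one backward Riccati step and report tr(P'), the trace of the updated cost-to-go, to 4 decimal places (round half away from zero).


274.1410

BᵀP = [16.5000 2.0000]
S = R + BᵀPB = [2] + [37.0000] = [39.0000]
BᵀPA = [-17.5000 58.0000]
K = S⁻¹·BᵀPA = [-0.4487 1.4872]
A−BK = [-0.1026 1.0256; 0.3974 -6.9744]
AᵀP(A−BK) = [1.3974 -16.9744; -16.9744 253.7436]
P' = Q + AᵀP(A−BK) = [11.3974 -19.9744; -19.9744 262.7436]
tr(P') = 274.1410


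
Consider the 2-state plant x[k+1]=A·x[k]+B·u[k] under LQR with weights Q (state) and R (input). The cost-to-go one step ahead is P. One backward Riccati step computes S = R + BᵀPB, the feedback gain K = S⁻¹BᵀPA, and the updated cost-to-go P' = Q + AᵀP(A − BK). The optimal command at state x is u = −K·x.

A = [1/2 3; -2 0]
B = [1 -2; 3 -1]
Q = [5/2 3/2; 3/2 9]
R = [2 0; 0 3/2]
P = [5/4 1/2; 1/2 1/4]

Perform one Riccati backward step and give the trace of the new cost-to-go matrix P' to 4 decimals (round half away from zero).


13.1342

BᵀP = [2.7500 1.2500; -3.0000 -1.2500]
S = R + BᵀPB = [2 0; 0 3/2] + [6.5000 -6.7500; -6.7500 7.2500] = [8.5000 -6.7500; -6.7500 8.7500]
BᵀPA = [-1.1250 8.2500; 1.0000 -9.0000]
K = S⁻¹·BᵀPA = [-0.1074 0.3970; 0.0315 -0.7223]
A−BK = [0.6703 1.1584; -1.6464 -1.9132]
AᵀP(A−BK) = [0.1602 0.0439; 0.0439 1.4740]
P' = Q + AᵀP(A−BK) = [2.6602 1.5439; 1.5439 10.4740]
tr(P') = 13.1342


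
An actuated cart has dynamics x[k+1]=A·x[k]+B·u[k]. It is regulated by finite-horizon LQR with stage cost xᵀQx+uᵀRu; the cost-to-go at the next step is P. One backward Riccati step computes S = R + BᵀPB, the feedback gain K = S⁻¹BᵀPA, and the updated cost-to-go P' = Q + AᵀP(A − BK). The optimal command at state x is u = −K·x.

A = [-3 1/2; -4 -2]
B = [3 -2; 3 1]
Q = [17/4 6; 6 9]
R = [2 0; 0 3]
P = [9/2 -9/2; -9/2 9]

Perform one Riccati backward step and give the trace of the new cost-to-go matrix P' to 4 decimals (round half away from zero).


BᵀP = [0.0000 13.5000; -13.5000 18.0000]
S = R + BᵀPB = [2 0; 0 3] + [40.5000 13.5000; 13.5000 45.0000] = [42.5000 13.5000; 13.5000 48.0000]
BᵀPA = [-54.0000 -27.0000; -31.5000 -42.7500]
K = S⁻¹·BᵀPA = [-1.1663 -0.3870; -0.3282 -0.7818]
A−BK = [-0.1574 0.0973; -0.1728 -0.0573]
AᵀP(A−BK) = [3.1792 1.7277; 1.7277 2.2555]
P' = Q + AᵀP(A−BK) = [7.4292 7.7277; 7.7277 11.2555]
tr(P') = 18.6847

18.6847


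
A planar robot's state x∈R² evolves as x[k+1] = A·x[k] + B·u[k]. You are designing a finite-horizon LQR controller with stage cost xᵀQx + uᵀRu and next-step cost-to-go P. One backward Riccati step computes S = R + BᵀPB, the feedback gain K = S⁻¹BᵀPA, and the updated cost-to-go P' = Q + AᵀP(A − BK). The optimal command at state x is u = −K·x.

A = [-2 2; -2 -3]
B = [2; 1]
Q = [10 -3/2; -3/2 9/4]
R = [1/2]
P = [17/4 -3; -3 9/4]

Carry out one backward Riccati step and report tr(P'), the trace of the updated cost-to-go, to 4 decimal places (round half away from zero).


BᵀP = [5.5000 -3.7500]
S = R + BᵀPB = [1/2] + [7.2500] = [7.7500]
BᵀPA = [-3.5000 22.2500]
K = S⁻¹·BᵀPA = [-0.4516 2.8710]
A−BK = [-1.0968 -3.7419; -1.5484 -5.8710]
AᵀP(A−BK) = [0.4194 0.5484; 0.5484 9.3710]
P' = Q + AᵀP(A−BK) = [10.4194 -0.9516; -0.9516 11.6210]
tr(P') = 22.0403

22.0403


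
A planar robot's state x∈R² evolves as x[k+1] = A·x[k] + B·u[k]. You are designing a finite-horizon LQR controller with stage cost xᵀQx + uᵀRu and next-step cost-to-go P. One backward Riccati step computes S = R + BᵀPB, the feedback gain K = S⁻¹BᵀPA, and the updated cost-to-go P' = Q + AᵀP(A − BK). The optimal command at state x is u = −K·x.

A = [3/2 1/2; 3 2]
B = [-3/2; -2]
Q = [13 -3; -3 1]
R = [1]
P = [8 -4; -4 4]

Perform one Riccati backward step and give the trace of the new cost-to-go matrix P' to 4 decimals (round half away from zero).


BᵀP = [-4.0000 -2.0000]
S = R + BᵀPB = [1] + [10.0000] = [11.0000]
BᵀPA = [-12.0000 -6.0000]
K = S⁻¹·BᵀPA = [-1.0909 -0.5455]
A−BK = [-0.1364 -0.3182; 0.8182 0.9091]
AᵀP(A−BK) = [4.9091 5.4545; 5.4545 6.7273]
P' = Q + AᵀP(A−BK) = [17.9091 2.4545; 2.4545 7.7273]
tr(P') = 25.6364

25.6364


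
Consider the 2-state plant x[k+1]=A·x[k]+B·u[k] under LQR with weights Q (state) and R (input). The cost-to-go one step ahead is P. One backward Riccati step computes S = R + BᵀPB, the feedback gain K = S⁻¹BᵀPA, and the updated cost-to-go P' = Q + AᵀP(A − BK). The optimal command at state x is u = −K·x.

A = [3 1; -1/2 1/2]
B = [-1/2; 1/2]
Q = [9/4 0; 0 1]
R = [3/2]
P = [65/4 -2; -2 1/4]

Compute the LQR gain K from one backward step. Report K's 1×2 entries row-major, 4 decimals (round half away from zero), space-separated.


-4.2170 -1.2925

BᵀP = [-9.1250 1.1250]
S = R + BᵀPB = [3/2] + [5.1250] = [6.6250]
BᵀPA = [-27.9375 -8.5625]
K = S⁻¹·BᵀPA = [-4.2170 -1.2925]
A−BK = [0.8915 0.3538; 1.6085 1.1462]
AᵀP(A−BK) = [34.5006 10.5796; 10.5796 3.2459]
P' = Q + AᵀP(A−BK) = [36.7506 10.5796; 10.5796 4.2459]
tr(P') = 40.9965


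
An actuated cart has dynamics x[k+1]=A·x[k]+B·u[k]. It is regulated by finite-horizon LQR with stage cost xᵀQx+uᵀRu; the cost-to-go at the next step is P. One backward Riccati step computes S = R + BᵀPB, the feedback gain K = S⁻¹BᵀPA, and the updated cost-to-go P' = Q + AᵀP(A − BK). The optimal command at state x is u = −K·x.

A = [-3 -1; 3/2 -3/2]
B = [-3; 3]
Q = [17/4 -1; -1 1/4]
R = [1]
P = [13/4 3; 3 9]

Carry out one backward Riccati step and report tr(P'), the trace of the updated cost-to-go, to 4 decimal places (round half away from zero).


32.5197

BᵀP = [-0.7500 18.0000]
S = R + BᵀPB = [1] + [56.2500] = [57.2500]
BᵀPA = [29.2500 -26.2500]
K = S⁻¹·BᵀPA = [0.5109 -0.4585]
A−BK = [-1.4672 -2.3755; -0.0328 -0.1245]
AᵀP(A−BK) = [7.5557 11.9116; 11.9116 20.4640]
P' = Q + AᵀP(A−BK) = [11.8057 10.9116; 10.9116 20.7140]
tr(P') = 32.5197


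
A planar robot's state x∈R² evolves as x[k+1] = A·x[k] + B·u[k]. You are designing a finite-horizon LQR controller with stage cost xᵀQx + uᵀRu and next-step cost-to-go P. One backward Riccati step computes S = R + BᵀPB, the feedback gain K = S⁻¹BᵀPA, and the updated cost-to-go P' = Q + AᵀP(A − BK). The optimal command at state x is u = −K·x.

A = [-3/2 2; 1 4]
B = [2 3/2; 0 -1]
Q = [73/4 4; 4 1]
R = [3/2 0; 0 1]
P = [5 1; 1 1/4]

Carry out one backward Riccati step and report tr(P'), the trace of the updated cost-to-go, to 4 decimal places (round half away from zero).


BᵀP = [10.0000 2.0000; 6.5000 1.2500]
S = R + BᵀPB = [3/2 0; 0 1] + [20.0000 13.0000; 13.0000 8.5000] = [21.5000 13.0000; 13.0000 9.5000]
BᵀPA = [-13.0000 28.0000; -8.5000 18.0000]
K = S⁻¹·BᵀPA = [-0.3688 0.9078; -0.3901 0.6525]
A−BK = [-0.1773 -0.7943; 0.6099 4.6525]
AᵀP(A−BK) = [0.3901 -0.6525; -0.6525 2.8369]
P' = Q + AᵀP(A−BK) = [18.6401 3.3475; 3.3475 3.8369]
tr(P') = 22.4770

22.4770


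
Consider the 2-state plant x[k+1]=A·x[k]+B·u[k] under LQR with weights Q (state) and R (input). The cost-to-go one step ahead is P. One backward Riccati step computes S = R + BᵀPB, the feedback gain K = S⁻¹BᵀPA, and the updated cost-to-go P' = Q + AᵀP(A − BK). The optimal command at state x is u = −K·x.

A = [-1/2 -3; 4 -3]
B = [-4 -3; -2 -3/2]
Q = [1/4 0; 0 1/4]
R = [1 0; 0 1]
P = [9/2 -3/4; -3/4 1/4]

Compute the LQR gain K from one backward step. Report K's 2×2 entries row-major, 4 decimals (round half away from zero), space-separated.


0.1895 0.4361 0.1421 0.3271

BᵀP = [-16.5000 2.5000; -12.3750 1.8750]
S = R + BᵀPB = [1 0; 0 1] + [61.0000 45.7500; 45.7500 34.3125] = [62.0000 45.7500; 45.7500 35.3125]
BᵀPA = [18.2500 42.0000; 13.6875 31.5000]
K = S⁻¹·BᵀPA = [0.1895 0.4361; 0.1421 0.3271]
A−BK = [0.6843 -0.2745; 4.5921 -1.6372]
AᵀP(A−BK) = [2.7216 -0.8101; -0.8101 0.6322]
P' = Q + AᵀP(A−BK) = [2.9716 -0.8101; -0.8101 0.8822]
tr(P') = 3.8539


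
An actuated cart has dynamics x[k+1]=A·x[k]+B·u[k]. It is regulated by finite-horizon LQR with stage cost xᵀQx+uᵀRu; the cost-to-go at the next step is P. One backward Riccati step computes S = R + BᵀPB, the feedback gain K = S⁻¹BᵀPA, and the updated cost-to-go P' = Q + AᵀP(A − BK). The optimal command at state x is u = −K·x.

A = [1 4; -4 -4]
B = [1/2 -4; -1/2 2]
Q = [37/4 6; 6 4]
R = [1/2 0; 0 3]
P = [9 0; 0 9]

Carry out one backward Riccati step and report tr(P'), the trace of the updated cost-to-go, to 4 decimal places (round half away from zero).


BᵀP = [4.5000 -4.5000; -36.0000 18.0000]
S = R + BᵀPB = [1/2 0; 0 3] + [4.5000 -27.0000; -27.0000 180.0000] = [5.0000 -27.0000; -27.0000 183.0000]
BᵀPA = [22.5000 36.0000; -108.0000 -216.0000]
K = S⁻¹·BᵀPA = [6.4597 4.0645; 0.3629 -0.5806]
A−BK = [-0.7782 -0.3548; -1.4960 -0.8065]
AᵀP(A−BK) = [46.8508 25.8387; 25.8387 16.2581]
P' = Q + AᵀP(A−BK) = [56.1008 31.8387; 31.8387 20.2581]
tr(P') = 76.3589

76.3589
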